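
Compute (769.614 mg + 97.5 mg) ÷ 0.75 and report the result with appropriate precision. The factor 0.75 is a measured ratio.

1.2 × 10^3 mg

769.614 mg + 97.5 mg = 867.114 mg; the sum is limited to 1 decimal place (4 s.f.).
Carrying full precision, 867.114 ÷ 0.75 = 1156.152 mg; 0.75 has 2 s.f., so the result keeps min(4, 2) = 2 s.f.
Rounded to 2 significant figures: 1.2 × 10^3 mg.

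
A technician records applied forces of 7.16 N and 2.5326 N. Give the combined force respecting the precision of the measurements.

9.69 N

7.16 N + 2.5326 N = 9.6926 N.
Addition/subtraction keeps the fewest decimal places: 7.16 → 2 decimal places, 2.5326 → 4 decimal places; limit is 2.
Rounded to 2 decimal places: 9.69 N.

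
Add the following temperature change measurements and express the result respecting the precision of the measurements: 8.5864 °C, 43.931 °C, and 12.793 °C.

65.310 °C

8.5864 °C + 43.931 °C + 12.793 °C = 65.3104 °C.
Addition/subtraction keeps the fewest decimal places: 8.5864 → 4 decimal places, 43.931 → 3 decimal places, 12.793 → 3 decimal places; limit is 3.
Rounded to 3 decimal places: 65.310 °C.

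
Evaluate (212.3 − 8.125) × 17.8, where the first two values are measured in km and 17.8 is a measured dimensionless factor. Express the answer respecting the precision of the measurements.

3.63 × 10^3 km

212.3 km − 8.125 km = 204.175 km; the difference is limited to 1 decimal place (4 s.f.).
Carrying full precision, 204.175 × 17.8 = 3634.315 km; 17.8 has 3 s.f., so the result keeps min(4, 3) = 3 s.f.
Rounded to 3 significant figures: 3.63 × 10^3 km.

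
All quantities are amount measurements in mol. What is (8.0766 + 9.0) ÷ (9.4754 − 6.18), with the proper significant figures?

5.18

8.0766 + 9.0 = 17.0766, limited to 1 d.p. → 3 s.f.; 9.4754 − 6.18 = 3.2954, limited to 2 d.p. → 3 s.f.
Carrying full precision, 17.0766 ÷ 3.2954 = 5.1819505978…; keep min(3, 3) = 3 s.f.
Rounded to 3 significant figures: 5.18.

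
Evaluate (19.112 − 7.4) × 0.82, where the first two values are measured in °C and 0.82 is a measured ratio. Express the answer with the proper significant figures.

19.112 °C − 7.4 °C = 11.712 °C; the difference is limited to 1 decimal place (3 s.f.).
Carrying full precision, 11.712 × 0.82 = 9.60384 °C; 0.82 has 2 s.f., so the result keeps min(3, 2) = 2 s.f.
Rounded to 2 significant figures: 9.6 °C.

9.6 °C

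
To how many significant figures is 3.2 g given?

2

3.2: every digit is nonzero and significant.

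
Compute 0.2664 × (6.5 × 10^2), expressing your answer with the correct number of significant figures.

0.2664 × (6.5 × 10^2) = 173.16
Multiplication/division keeps the fewest significant figures: 0.2664 → 4 s.f., 6.5 × 10^2 → 2 s.f.; limit is 2.
Rounded to 2 significant figures: 1.7 × 10^2.

1.7 × 10^2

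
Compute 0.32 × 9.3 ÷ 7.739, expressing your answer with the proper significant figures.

0.32 × 9.3 ÷ 7.739 = 0.384545806952…
Multiplication/division keeps the fewest significant figures: 0.32 → 2 s.f., 9.3 → 2 s.f., 7.739 → 4 s.f.; limit is 2.
Rounded to 2 significant figures: 3.8 × 10^-1.

3.8 × 10^-1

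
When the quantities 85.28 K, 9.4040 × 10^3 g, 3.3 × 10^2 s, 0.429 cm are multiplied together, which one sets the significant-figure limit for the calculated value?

85.28 K → 4 s.f.; 9.4040 × 10^3 g → 5 s.f.; 3.3 × 10^2 s → 2 s.f.; 0.429 cm → 3 s.f.
The fewest is 2 significant figures, from 3.3 × 10^2 s.

3.3 × 10^2 s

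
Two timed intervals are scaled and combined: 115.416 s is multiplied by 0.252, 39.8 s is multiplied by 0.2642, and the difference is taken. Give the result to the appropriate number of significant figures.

115.416 × 0.252 = 29.084832 → 29.1 s (3 s.f., last digit at the 10^-1 place).
39.8 × 0.2642 = 10.51516 → 10.5 s (3 s.f., last digit at the 10^-1 place).
Difference: 18.569672 s; keep the coarser place, 10^-1.
Result: 18.6 s.

18.6 s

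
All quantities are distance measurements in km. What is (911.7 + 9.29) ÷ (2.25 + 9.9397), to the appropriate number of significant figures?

75.55

911.7 + 9.29 = 920.99, limited to 1 d.p. → 4 s.f.; 2.25 + 9.9397 = 12.1897, limited to 2 d.p. → 4 s.f.
Carrying full precision, 920.99 ÷ 12.1897 = 75.5547716515…; keep min(4, 4) = 4 s.f.
Rounded to 4 significant figures: 75.55.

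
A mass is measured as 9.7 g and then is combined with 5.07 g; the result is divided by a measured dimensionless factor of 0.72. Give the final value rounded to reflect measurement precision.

9.7 g + 5.07 g = 14.77 g; the sum is limited to 1 decimal place (3 s.f.).
Carrying full precision, 14.77 ÷ 0.72 = 20.5138888889… g; 0.72 has 2 s.f., so the result keeps min(3, 2) = 2 s.f.
Rounded to 2 significant figures: 21 g.

21 g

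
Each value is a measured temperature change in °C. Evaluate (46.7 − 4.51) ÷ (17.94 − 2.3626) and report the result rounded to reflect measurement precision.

46.7 − 4.51 = 42.19, limited to 1 d.p. → 3 s.f.; 17.94 − 2.3626 = 15.5774, limited to 2 d.p. → 4 s.f.
Carrying full precision, 42.19 ÷ 15.5774 = 2.70841090297…; keep min(3, 4) = 3 s.f.
Rounded to 3 significant figures: 2.71.

2.71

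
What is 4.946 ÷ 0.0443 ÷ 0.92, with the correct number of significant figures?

1.2 × 10^2

4.946 ÷ 0.0443 ÷ 0.92 = 121.356364707…
Multiplication/division keeps the fewest significant figures: 4.946 → 4 s.f., 0.0443 → 3 s.f., 0.92 → 2 s.f.; limit is 2.
Rounded to 2 significant figures: 1.2 × 10^2.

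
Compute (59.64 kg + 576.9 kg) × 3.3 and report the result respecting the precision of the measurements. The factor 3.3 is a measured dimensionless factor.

2.1 × 10³ kg

59.64 kg + 576.9 kg = 636.54 kg; the sum is limited to 1 decimal place (4 s.f.).
Carrying full precision, 636.54 × 3.3 = 2100.582 kg; 3.3 has 2 s.f., so the result keeps min(4, 2) = 2 s.f.
Rounded to 2 significant figures: 2.1 × 10³ kg.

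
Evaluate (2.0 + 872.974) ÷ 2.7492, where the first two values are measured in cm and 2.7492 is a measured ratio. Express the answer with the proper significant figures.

2.0 cm + 872.974 cm = 874.974 cm; the sum is limited to 1 decimal place (4 s.f.).
Carrying full precision, 874.974 ÷ 2.7492 = 318.264949804… cm; 2.7492 has 5 s.f., so the result keeps min(4, 5) = 4 s.f.
Rounded to 4 significant figures: 318.3 cm.

318.3 cm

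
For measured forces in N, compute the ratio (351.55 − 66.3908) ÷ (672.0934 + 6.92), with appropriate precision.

0.41996

351.55 − 66.3908 = 285.1592, limited to 2 d.p. → 5 s.f.; 672.0934 + 6.92 = 679.0134, limited to 2 d.p. → 5 s.f.
Carrying full precision, 285.1592 ÷ 679.0134 = 0.419961078824…; keep min(5, 5) = 5 s.f.
Rounded to 5 significant figures: 0.41996.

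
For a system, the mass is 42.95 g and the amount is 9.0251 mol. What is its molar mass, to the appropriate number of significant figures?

molar mass = 42.95 g ÷ 9.0251 mol = 4.75895003933… g/mol.
42.95 has 4 significant figures; 9.0251 has 5.
Division/multiplication keeps the fewest: 4 significant figures.
Rounded: 4.759 g/mol.

4.759 g/mol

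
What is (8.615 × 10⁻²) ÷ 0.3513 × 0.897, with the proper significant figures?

0.220

(8.615 × 10⁻²) ÷ 0.3513 × 0.897 = 0.219973099915…
Multiplication/division keeps the fewest significant figures: 8.615 × 10⁻² → 4 s.f., 0.3513 → 4 s.f., 0.897 → 3 s.f.; limit is 3.
Rounded to 3 significant figures: 0.220.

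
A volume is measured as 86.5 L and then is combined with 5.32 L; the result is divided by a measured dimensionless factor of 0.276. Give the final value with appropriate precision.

86.5 L + 5.32 L = 91.82 L; the sum is limited to 1 decimal place (3 s.f.).
Carrying full precision, 91.82 ÷ 0.276 = 332.68115942… L; 0.276 has 3 s.f., so the result keeps min(3, 3) = 3 s.f.
Rounded to 3 significant figures: 333 L.

333 L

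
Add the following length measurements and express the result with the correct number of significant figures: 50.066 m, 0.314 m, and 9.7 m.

60.1 m

50.066 m + 0.314 m + 9.7 m = 60.080 m.
Addition/subtraction keeps the fewest decimal places: 50.066 → 3 decimal places, 0.314 → 3 decimal places, 9.7 → 1 decimal place; limit is 1.
Rounded to 1 decimal place: 60.1 m.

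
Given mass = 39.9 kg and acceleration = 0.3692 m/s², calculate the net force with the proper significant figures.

14.7 N

net force = 39.9 kg × 0.3692 m/s² = 14.73108 N.
39.9 has 3 significant figures; 0.3692 has 4.
Division/multiplication keeps the fewest: 3 significant figures.
Rounded: 14.7 N.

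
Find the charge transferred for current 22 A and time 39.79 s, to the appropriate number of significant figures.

8.8 × 10^2 C

charge transferred = 22 A × 39.79 s = 875.38 C.
22 has 2 significant figures; 39.79 has 4.
Division/multiplication keeps the fewest: 2 significant figures.
Rounded: 8.8 × 10^2 C.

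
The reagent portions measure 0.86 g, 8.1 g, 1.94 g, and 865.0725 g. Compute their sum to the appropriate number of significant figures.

876.0 g

0.86 g + 8.1 g + 1.94 g + 865.0725 g = 875.9725 g.
Addition/subtraction keeps the fewest decimal places: 0.86 → 2 decimal places, 8.1 → 1 decimal place, 1.94 → 2 decimal places, 865.0725 → 4 decimal places; limit is 1.
Rounded to 1 decimal place: 876.0 g.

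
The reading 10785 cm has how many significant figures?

5

10785: zeros between nonzero digits are significant.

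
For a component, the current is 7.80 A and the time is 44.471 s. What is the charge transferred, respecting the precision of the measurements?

347 C

charge transferred = 7.80 A × 44.471 s = 346.8738 C.
7.80 has 3 significant figures; 44.471 has 5.
Division/multiplication keeps the fewest: 3 significant figures.
Rounded: 347 C.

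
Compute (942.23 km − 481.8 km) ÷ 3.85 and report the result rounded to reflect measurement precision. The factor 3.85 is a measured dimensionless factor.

942.23 km − 481.8 km = 460.43 km; the difference is limited to 1 decimal place (4 s.f.).
Carrying full precision, 460.43 ÷ 3.85 = 119.592207792… km; 3.85 has 3 s.f., so the result keeps min(4, 3) = 3 s.f.
Rounded to 3 significant figures: 120. km.

120. km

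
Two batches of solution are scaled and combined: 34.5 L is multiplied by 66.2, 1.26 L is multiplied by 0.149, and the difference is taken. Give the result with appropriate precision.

2.28 × 10^3 L

34.5 × 66.2 = 2283.9 → 2.28 × 10^3 L (3 s.f., last digit at the 10^1 place).
1.26 × 0.149 = 0.18774 → 1.88 × 10^-1 L (3 s.f., last digit at the 10^-3 place).
Difference: 2283.71226 L; keep the coarser place, 10^1.
Result: 2.28 × 10^3 L.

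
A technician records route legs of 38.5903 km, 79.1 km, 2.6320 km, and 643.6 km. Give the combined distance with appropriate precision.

38.5903 km + 79.1 km + 2.6320 km + 643.6 km = 763.9223 km.
Addition/subtraction keeps the fewest decimal places: 38.5903 → 4 decimal places, 79.1 → 1 decimal place, 2.6320 → 4 decimal places, 643.6 → 1 decimal place; limit is 1.
Rounded to 1 decimal place: 763.9 km.

763.9 km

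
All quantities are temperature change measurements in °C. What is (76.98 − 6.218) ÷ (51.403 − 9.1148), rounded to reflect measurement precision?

1.673

76.98 − 6.218 = 70.762, limited to 2 d.p. → 4 s.f.; 51.403 − 9.1148 = 42.2882, limited to 3 d.p. → 5 s.f.
Carrying full precision, 70.762 ÷ 42.2882 = 1.67332731116…; keep min(4, 5) = 4 s.f.
Rounded to 4 significant figures: 1.673.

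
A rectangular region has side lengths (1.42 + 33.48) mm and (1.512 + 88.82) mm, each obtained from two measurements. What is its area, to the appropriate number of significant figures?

3153 mm²

1.42 + 33.48 = 34.90, limited to 2 d.p. → 4 s.f.; 1.512 + 88.82 = 90.332, limited to 2 d.p. → 4 s.f.
Carrying full precision, 34.90 × 90.332 = 3152.5868; keep min(4, 4) = 4 s.f.
Rounded to 4 significant figures: 3153 mm².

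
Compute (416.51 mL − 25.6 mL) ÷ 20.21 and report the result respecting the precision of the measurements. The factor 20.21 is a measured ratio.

416.51 mL − 25.6 mL = 390.91 mL; the difference is limited to 1 decimal place (4 s.f.).
Carrying full precision, 390.91 ÷ 20.21 = 19.3424047501… mL; 20.21 has 4 s.f., so the result keeps min(4, 4) = 4 s.f.
Rounded to 4 significant figures: 19.34 mL.

19.34 mL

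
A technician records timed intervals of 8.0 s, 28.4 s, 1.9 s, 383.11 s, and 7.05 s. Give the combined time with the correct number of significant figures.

8.0 s + 28.4 s + 1.9 s + 383.11 s + 7.05 s = 428.46 s.
Addition/subtraction keeps the fewest decimal places: 8.0 → 1 decimal place, 28.4 → 1 decimal place, 1.9 → 1 decimal place, 383.11 → 2 decimal places, 7.05 → 2 decimal places; limit is 1.
Rounded to 1 decimal place: 4.285 × 10² s.

4.285 × 10² s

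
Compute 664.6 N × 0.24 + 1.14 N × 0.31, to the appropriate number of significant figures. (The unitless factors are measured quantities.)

1.6 × 10² N

664.6 × 0.24 = 159.504 → 1.6 × 10² N (2 s.f., last digit at the 10^1 place).
1.14 × 0.31 = 0.3534 → 0.35 N (2 s.f., last digit at the 10^-2 place).
Sum: 159.8574 N; keep the coarser place, 10^1.
Result: 1.6 × 10² N.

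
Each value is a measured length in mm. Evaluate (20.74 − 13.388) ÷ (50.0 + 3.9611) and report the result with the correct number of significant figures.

0.136

20.74 − 13.388 = 7.352, limited to 2 d.p. → 3 s.f.; 50.0 + 3.9611 = 53.9611, limited to 1 d.p. → 3 s.f.
Carrying full precision, 7.352 ÷ 53.9611 = 0.136246295943…; keep min(3, 3) = 3 s.f.
Rounded to 3 significant figures: 0.136.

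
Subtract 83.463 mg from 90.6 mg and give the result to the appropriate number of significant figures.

7.1 mg

90.6 mg − 83.463 mg = 7.137 mg.
Addition/subtraction keeps the fewest decimal places: 90.6 → 1 decimal place, 83.463 → 3 decimal places; limit is 1.
Rounded to 1 decimal place: 7.1 mg.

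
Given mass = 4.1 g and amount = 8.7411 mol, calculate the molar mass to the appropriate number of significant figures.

0.47 g/mol

molar mass = 4.1 g ÷ 8.7411 mol = 0.469048517921… g/mol.
4.1 has 2 significant figures; 8.7411 has 5.
Division/multiplication keeps the fewest: 2 significant figures.
Rounded: 0.47 g/mol.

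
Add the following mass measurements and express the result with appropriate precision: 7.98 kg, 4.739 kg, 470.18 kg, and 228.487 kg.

7.1139 × 10² kg

7.98 kg + 4.739 kg + 470.18 kg + 228.487 kg = 711.386 kg.
Addition/subtraction keeps the fewest decimal places: 7.98 → 2 decimal places, 4.739 → 3 decimal places, 470.18 → 2 decimal places, 228.487 → 3 decimal places; limit is 2.
Rounded to 2 decimal places: 7.1139 × 10² kg.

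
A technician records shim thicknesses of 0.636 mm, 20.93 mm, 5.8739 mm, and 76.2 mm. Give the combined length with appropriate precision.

103.6 mm

0.636 mm + 20.93 mm + 5.8739 mm + 76.2 mm = 103.6399 mm.
Addition/subtraction keeps the fewest decimal places: 0.636 → 3 decimal places, 20.93 → 2 decimal places, 5.8739 → 4 decimal places, 76.2 → 1 decimal place; limit is 1.
Rounded to 1 decimal place: 103.6 mm.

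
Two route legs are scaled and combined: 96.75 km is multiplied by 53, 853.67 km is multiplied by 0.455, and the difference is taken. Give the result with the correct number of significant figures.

4.7 × 10^3 km

96.75 × 53 = 5127.75 → 5.1 × 10^3 km (2 s.f., last digit at the 10^2 place).
853.67 × 0.455 = 388.41985 → 388 km (3 s.f., last digit at the 10^0 place).
Difference: 4739.33015 km; keep the coarser place, 10^2.
Result: 4.7 × 10^3 km.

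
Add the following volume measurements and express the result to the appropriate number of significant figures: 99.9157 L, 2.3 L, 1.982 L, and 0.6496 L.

99.9157 L + 2.3 L + 1.982 L + 0.6496 L = 104.8473 L.
Addition/subtraction keeps the fewest decimal places: 99.9157 → 4 decimal places, 2.3 → 1 decimal place, 1.982 → 3 decimal places, 0.6496 → 4 decimal places; limit is 1.
Rounded to 1 decimal place: 104.8 L.

104.8 L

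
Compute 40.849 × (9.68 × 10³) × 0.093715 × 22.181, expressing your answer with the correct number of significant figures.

8.22 × 10⁵

40.849 × (9.68 × 10³) × 0.093715 × 22.181 = 821953.062536…
Multiplication/division keeps the fewest significant figures: 40.849 → 5 s.f., 9.68 × 10³ → 3 s.f., 0.093715 → 5 s.f., 22.181 → 5 s.f.; limit is 3.
Rounded to 3 significant figures: 8.22 × 10⁵.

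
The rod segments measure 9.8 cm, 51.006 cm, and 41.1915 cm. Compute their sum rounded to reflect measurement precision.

9.8 cm + 51.006 cm + 41.1915 cm = 101.9975 cm.
Addition/subtraction keeps the fewest decimal places: 9.8 → 1 decimal place, 51.006 → 3 decimal places, 41.1915 → 4 decimal places; limit is 1.
Rounded to 1 decimal place: 102.0 cm.

102.0 cm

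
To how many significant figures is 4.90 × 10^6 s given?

4.90 × 10^6: in scientific notation every digit of the coefficient is significant.

3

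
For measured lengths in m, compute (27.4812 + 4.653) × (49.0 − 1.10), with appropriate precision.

1.54 × 10^3 m²

27.4812 + 4.653 = 32.1342, limited to 3 d.p. → 5 s.f.; 49.0 − 1.10 = 47.90, limited to 1 d.p. → 3 s.f.
Carrying full precision, 32.1342 × 47.90 = 1539.22818; keep min(5, 3) = 3 s.f.
Rounded to 3 significant figures: 1.54 × 10^3 m².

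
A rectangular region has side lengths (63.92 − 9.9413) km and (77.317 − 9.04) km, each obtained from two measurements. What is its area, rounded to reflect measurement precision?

3686 km²

63.92 − 9.9413 = 53.9787, limited to 2 d.p. → 4 s.f.; 77.317 − 9.04 = 68.277, limited to 2 d.p. → 4 s.f.
Carrying full precision, 53.9787 × 68.277 = 3685.5036999; keep min(4, 4) = 4 s.f.
Rounded to 4 significant figures: 3686 km².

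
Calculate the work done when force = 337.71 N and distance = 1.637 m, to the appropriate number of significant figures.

work done = 337.71 N × 1.637 m = 552.83127 J.
337.71 has 5 significant figures; 1.637 has 4.
Division/multiplication keeps the fewest: 4 significant figures.
Rounded: 552.8 J.

552.8 J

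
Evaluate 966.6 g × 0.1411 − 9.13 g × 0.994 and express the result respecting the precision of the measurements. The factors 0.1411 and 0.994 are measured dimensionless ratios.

127.3 g

966.6 × 0.1411 = 136.38726 → 136.4 g (4 s.f., last digit at the 10^-1 place).
9.13 × 0.994 = 9.07522 → 9.08 g (3 s.f., last digit at the 10^-2 place).
Difference: 127.31204 g; keep the coarser place, 10^-1.
Result: 127.3 g.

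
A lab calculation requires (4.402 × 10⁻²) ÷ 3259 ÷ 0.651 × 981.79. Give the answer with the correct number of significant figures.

(4.402 × 10⁻²) ÷ 3259 ÷ 0.651 × 981.79 = 0.0203705752568…
Multiplication/division keeps the fewest significant figures: 4.402 × 10⁻² → 4 s.f., 3259 → 4 s.f., 0.651 → 3 s.f., 981.79 → 5 s.f.; limit is 3.
Rounded to 3 significant figures: 0.0204.

0.0204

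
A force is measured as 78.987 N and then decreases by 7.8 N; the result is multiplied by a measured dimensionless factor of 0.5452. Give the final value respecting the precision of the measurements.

38.8 N

78.987 N − 7.8 N = 71.187 N; the difference is limited to 1 decimal place (3 s.f.).
Carrying full precision, 71.187 × 0.5452 = 38.8111524 N; 0.5452 has 4 s.f., so the result keeps min(3, 4) = 3 s.f.
Rounded to 3 significant figures: 38.8 N.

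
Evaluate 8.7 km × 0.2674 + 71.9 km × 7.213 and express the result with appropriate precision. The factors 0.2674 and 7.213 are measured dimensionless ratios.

521 km

8.7 × 0.2674 = 2.32638 → 2.3 km (2 s.f., last digit at the 10^-1 place).
71.9 × 7.213 = 518.6147 → 519 km (3 s.f., last digit at the 10^0 place).
Sum: 520.94108 km; keep the coarser place, 10^0.
Result: 521 km.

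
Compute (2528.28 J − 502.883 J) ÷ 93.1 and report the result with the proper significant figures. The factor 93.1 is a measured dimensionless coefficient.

21.8 J

2528.28 J − 502.883 J = 2025.397 J; the difference is limited to 2 decimal places (6 s.f.).
Carrying full precision, 2025.397 ÷ 93.1 = 21.7550698174… J; 93.1 has 3 s.f., so the result keeps min(6, 3) = 3 s.f.
Rounded to 3 significant figures: 21.8 J.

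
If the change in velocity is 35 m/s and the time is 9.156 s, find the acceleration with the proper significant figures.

3.8 m/s²

acceleration = 35 m/s ÷ 9.156 s = 3.82262996942… m/s².
35 has 2 significant figures; 9.156 has 4.
Division/multiplication keeps the fewest: 2 significant figures.
Rounded: 3.8 m/s².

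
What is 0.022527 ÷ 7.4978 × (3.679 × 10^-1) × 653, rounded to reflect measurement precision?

0.022527 ÷ 7.4978 × (3.679 × 10^-1) × 653 = 0.721792685174…
Multiplication/division keeps the fewest significant figures: 0.022527 → 5 s.f., 7.4978 → 5 s.f., 3.679 × 10^-1 → 4 s.f., 653 → 3 s.f.; limit is 3.
Rounded to 3 significant figures: 0.722.

0.722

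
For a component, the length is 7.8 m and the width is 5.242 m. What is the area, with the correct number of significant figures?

area = 7.8 m × 5.242 m = 40.8876 m².
7.8 has 2 significant figures; 5.242 has 4.
Division/multiplication keeps the fewest: 2 significant figures.
Rounded: 41 m².

41 m²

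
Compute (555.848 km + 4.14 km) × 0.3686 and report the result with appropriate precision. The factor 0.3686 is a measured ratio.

2.064 × 10² km

555.848 km + 4.14 km = 559.988 km; the sum is limited to 2 decimal places (5 s.f.).
Carrying full precision, 559.988 × 0.3686 = 206.4115768 km; 0.3686 has 4 s.f., so the result keeps min(5, 4) = 4 s.f.
Rounded to 4 significant figures: 2.064 × 10² km.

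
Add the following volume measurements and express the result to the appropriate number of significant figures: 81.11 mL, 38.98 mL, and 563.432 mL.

81.11 mL + 38.98 mL + 563.432 mL = 683.522 mL.
Addition/subtraction keeps the fewest decimal places: 81.11 → 2 decimal places, 38.98 → 2 decimal places, 563.432 → 3 decimal places; limit is 2.
Rounded to 2 decimal places: 6.8352 × 10^2 mL.

6.8352 × 10^2 mL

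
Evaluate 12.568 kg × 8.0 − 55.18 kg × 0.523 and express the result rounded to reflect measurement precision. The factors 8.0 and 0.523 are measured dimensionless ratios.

12.568 × 8.0 = 100.544 → 1.0 × 10² kg (2 s.f., last digit at the 10^1 place).
55.18 × 0.523 = 28.85914 → 28.9 kg (3 s.f., last digit at the 10^-1 place).
Difference: 71.68486 kg; keep the coarser place, 10^1.
Result: 7 × 10¹ kg.

7 × 10¹ kg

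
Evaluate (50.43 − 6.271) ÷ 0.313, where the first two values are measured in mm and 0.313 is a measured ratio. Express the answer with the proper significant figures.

50.43 mm − 6.271 mm = 44.159 mm; the difference is limited to 2 decimal places (4 s.f.).
Carrying full precision, 44.159 ÷ 0.313 = 141.083067093… mm; 0.313 has 3 s.f., so the result keeps min(4, 3) = 3 s.f.
Rounded to 3 significant figures: 141 mm.

141 mm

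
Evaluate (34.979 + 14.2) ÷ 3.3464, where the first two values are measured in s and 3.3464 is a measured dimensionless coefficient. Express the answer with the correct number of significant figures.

14.7 s

34.979 s + 14.2 s = 49.179 s; the sum is limited to 1 decimal place (3 s.f.).
Carrying full precision, 49.179 ÷ 3.3464 = 14.696091322… s; 3.3464 has 5 s.f., so the result keeps min(3, 5) = 3 s.f.
Rounded to 3 significant figures: 14.7 s.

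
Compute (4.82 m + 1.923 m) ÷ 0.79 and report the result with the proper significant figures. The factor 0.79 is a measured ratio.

8.5 m

4.82 m + 1.923 m = 6.743 m; the sum is limited to 2 decimal places (3 s.f.).
Carrying full precision, 6.743 ÷ 0.79 = 8.53544303797… m; 0.79 has 2 s.f., so the result keeps min(3, 2) = 2 s.f.
Rounded to 2 significant figures: 8.5 m.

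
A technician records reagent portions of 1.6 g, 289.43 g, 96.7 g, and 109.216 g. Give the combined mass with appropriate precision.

1.6 g + 289.43 g + 96.7 g + 109.216 g = 496.946 g.
Addition/subtraction keeps the fewest decimal places: 1.6 → 1 decimal place, 289.43 → 2 decimal places, 96.7 → 1 decimal place, 109.216 → 3 decimal places; limit is 1.
Rounded to 1 decimal place: 496.9 g.

496.9 g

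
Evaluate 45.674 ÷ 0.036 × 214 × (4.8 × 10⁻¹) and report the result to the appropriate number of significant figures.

1.3 × 10⁵

45.674 ÷ 0.036 × 214 × (4.8 × 10⁻¹) = 130323.146667…
Multiplication/division keeps the fewest significant figures: 45.674 → 5 s.f., 0.036 → 2 s.f., 214 → 3 s.f., 4.8 × 10⁻¹ → 2 s.f.; limit is 2.
Rounded to 2 significant figures: 1.3 × 10⁵.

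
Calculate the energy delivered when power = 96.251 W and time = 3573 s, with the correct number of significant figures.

energy delivered = 96.251 W × 3573 s = 343904.823 J.
96.251 has 5 significant figures; 3573 has 4.
Division/multiplication keeps the fewest: 4 significant figures.
Rounded: 3.439 × 10^5 J.

3.439 × 10^5 J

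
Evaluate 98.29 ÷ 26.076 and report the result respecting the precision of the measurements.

98.29 ÷ 26.076 = 3.76936646725…
Multiplication/division keeps the fewest significant figures: 98.29 → 4 s.f., 26.076 → 5 s.f.; limit is 4.
Rounded to 4 significant figures: 3.769.

3.769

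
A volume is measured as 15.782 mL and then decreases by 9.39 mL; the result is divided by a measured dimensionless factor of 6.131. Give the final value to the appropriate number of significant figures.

15.782 mL − 9.39 mL = 6.392 mL; the difference is limited to 2 decimal places (3 s.f.).
Carrying full precision, 6.392 ÷ 6.131 = 1.04257054314… mL; 6.131 has 4 s.f., so the result keeps min(3, 4) = 3 s.f.
Rounded to 3 significant figures: 1.04 mL.

1.04 mL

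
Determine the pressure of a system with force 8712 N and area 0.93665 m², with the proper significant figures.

pressure = 8712 N ÷ 0.93665 m² = 9301.23311803… Pa.
8712 has 4 significant figures; 0.93665 has 5.
Division/multiplication keeps the fewest: 4 significant figures.
Rounded: 9301 Pa.

9301 Pa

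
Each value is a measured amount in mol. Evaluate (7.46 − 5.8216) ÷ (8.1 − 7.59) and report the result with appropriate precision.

7.46 − 5.8216 = 1.6384, limited to 2 d.p. → 3 s.f.; 8.1 − 7.59 = 0.51, limited to 1 d.p. → 1 s.f.
Carrying full precision, 1.6384 ÷ 0.51 = 3.21254901961…; keep min(3, 1) = 1 s.f.
Rounded to 1 significant figure: 3.

3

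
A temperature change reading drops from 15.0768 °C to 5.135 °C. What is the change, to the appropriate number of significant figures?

15.0768 °C − 5.135 °C = 9.9418 °C.
Addition/subtraction keeps the fewest decimal places: 15.0768 → 4 decimal places, 5.135 → 3 decimal places; limit is 3.
Rounded to 3 decimal places: 9.942 °C.

9.942 °C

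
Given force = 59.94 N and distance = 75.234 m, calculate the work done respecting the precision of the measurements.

4510. J

work done = 59.94 N × 75.234 m = 4509.52596 J.
59.94 has 4 significant figures; 75.234 has 5.
Division/multiplication keeps the fewest: 4 significant figures.
Rounded: 4510. J.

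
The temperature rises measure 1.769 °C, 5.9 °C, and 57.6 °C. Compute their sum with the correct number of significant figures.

1.769 °C + 5.9 °C + 57.6 °C = 65.269 °C.
Addition/subtraction keeps the fewest decimal places: 1.769 → 3 decimal places, 5.9 → 1 decimal place, 57.6 → 1 decimal place; limit is 1.
Rounded to 1 decimal place: 65.3 °C.

65.3 °C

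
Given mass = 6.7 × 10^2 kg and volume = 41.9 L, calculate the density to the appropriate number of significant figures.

16 kg/L

density = 6.7 × 10^2 kg ÷ 41.9 L = 15.9904534606… kg/L.
6.7 × 10^2 has 2 significant figures; 41.9 has 3.
Division/multiplication keeps the fewest: 2 significant figures.
Rounded: 16 kg/L.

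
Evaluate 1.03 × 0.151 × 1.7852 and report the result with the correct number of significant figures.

1.03 × 0.151 × 1.7852 = 0.277652156
Multiplication/division keeps the fewest significant figures: 1.03 → 3 s.f., 0.151 → 3 s.f., 1.7852 → 5 s.f.; limit is 3.
Rounded to 3 significant figures: 0.278.

0.278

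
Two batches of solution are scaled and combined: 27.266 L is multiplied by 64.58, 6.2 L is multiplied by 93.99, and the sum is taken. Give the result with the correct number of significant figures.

27.266 × 64.58 = 1760.83828 → 1761 L (4 s.f., last digit at the 10^0 place).
6.2 × 93.99 = 582.738 → 5.8 × 10^2 L (2 s.f., last digit at the 10^1 place).
Sum: 2343.57628 L; keep the coarser place, 10^1.
Result: 2.34 × 10^3 L.

2.34 × 10^3 L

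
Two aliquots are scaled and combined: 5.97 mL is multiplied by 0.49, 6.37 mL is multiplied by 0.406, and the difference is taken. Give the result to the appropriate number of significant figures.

0.3 mL

5.97 × 0.49 = 2.9253 → 2.9 mL (2 s.f., last digit at the 10^-1 place).
6.37 × 0.406 = 2.58622 → 2.59 mL (3 s.f., last digit at the 10^-2 place).
Difference: 0.33908 mL; keep the coarser place, 10^-1.
Result: 0.3 mL.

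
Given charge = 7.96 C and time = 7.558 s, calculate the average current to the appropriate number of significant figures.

1.05 A

average current = 7.96 C ÷ 7.558 s = 1.05318867425… A.
7.96 has 3 significant figures; 7.558 has 4.
Division/multiplication keeps the fewest: 3 significant figures.
Rounded: 1.05 A.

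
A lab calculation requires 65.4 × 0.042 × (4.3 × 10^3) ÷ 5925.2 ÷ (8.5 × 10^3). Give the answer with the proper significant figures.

65.4 × 0.042 × (4.3 × 10^3) ÷ 5925.2 ÷ (8.5 × 10^3) = 0.000234516581222…
Multiplication/division keeps the fewest significant figures: 65.4 → 3 s.f., 0.042 → 2 s.f., 4.3 × 10^3 → 2 s.f., 5925.2 → 5 s.f., 8.5 × 10^3 → 2 s.f.; limit is 2.
Rounded to 2 significant figures: 2.3 × 10^-4.

2.3 × 10^-4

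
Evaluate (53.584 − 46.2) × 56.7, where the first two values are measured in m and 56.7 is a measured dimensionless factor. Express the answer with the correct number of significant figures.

53.584 m − 46.2 m = 7.384 m; the difference is limited to 1 decimal place (2 s.f.).
Carrying full precision, 7.384 × 56.7 = 418.6728 m; 56.7 has 3 s.f., so the result keeps min(2, 3) = 2 s.f.
Rounded to 2 significant figures: 4.2 × 10^2 m.

4.2 × 10^2 m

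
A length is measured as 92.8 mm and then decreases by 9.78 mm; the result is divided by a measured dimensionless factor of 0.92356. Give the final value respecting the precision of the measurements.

92.8 mm − 9.78 mm = 83.02 mm; the difference is limited to 1 decimal place (3 s.f.).
Carrying full precision, 83.02 ÷ 0.92356 = 89.8912902248… mm; 0.92356 has 5 s.f., so the result keeps min(3, 5) = 3 s.f.
Rounded to 3 significant figures: 89.9 mm.

89.9 mm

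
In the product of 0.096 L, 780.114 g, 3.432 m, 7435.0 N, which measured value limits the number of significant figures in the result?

0.096 L → 2 s.f.; 780.114 g → 6 s.f.; 3.432 m → 4 s.f.; 7435.0 N → 5 s.f.
The fewest is 2 significant figures, from 0.096 L.

0.096 L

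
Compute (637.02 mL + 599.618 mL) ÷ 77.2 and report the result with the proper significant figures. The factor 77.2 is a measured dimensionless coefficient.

16.0 mL

637.02 mL + 599.618 mL = 1236.638 mL; the sum is limited to 2 decimal places (6 s.f.).
Carrying full precision, 1236.638 ÷ 77.2 = 16.018626943… mL; 77.2 has 3 s.f., so the result keeps min(6, 3) = 3 s.f.
Rounded to 3 significant figures: 16.0 mL.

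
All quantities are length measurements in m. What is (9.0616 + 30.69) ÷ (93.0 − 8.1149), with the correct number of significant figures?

9.0616 + 30.69 = 39.7516, limited to 2 d.p. → 4 s.f.; 93.0 − 8.1149 = 84.8851, limited to 1 d.p. → 3 s.f.
Carrying full precision, 39.7516 ÷ 84.8851 = 0.468298912294…; keep min(4, 3) = 3 s.f.
Rounded to 3 significant figures: 0.468.

0.468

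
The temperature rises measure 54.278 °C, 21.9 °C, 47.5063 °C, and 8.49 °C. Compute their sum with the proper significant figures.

132.2 °C

54.278 °C + 21.9 °C + 47.5063 °C + 8.49 °C = 132.1743 °C.
Addition/subtraction keeps the fewest decimal places: 54.278 → 3 decimal places, 21.9 → 1 decimal place, 47.5063 → 4 decimal places, 8.49 → 2 decimal places; limit is 1.
Rounded to 1 decimal place: 132.2 °C.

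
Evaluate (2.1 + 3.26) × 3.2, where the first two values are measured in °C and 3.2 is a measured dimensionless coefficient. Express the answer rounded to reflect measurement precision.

2.1 °C + 3.26 °C = 5.36 °C; the sum is limited to 1 decimal place (2 s.f.).
Carrying full precision, 5.36 × 3.2 = 17.152 °C; 3.2 has 2 s.f., so the result keeps min(2, 2) = 2 s.f.
Rounded to 2 significant figures: 17 °C.

17 °C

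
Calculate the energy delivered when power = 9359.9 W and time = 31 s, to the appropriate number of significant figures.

energy delivered = 9359.9 W × 31 s = 290156.9 J.
9359.9 has 5 significant figures; 31 has 2.
Division/multiplication keeps the fewest: 2 significant figures.
Rounded: 2.9 × 10^5 J.

2.9 × 10^5 J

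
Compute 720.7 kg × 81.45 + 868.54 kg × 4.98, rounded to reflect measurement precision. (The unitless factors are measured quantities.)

720.7 × 81.45 = 58701.015 → 5.870 × 10^4 kg (4 s.f., last digit at the 10^1 place).
868.54 × 4.98 = 4325.3292 → 4.33 × 10^3 kg (3 s.f., last digit at the 10^1 place).
Sum: 63026.3442 kg; keep the coarser place, 10^1.
Result: 6.303 × 10^4 kg.

6.303 × 10^4 kg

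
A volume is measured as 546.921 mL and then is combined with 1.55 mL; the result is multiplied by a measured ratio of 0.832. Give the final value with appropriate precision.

546.921 mL + 1.55 mL = 548.471 mL; the sum is limited to 2 decimal places (5 s.f.).
Carrying full precision, 548.471 × 0.832 = 456.327872 mL; 0.832 has 3 s.f., so the result keeps min(5, 3) = 3 s.f.
Rounded to 3 significant figures: 456 mL.

456 mL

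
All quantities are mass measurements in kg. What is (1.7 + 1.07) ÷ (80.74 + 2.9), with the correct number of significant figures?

1.7 + 1.07 = 2.77, limited to 1 d.p. → 2 s.f.; 80.74 + 2.9 = 83.64, limited to 1 d.p. → 3 s.f.
Carrying full precision, 2.77 ÷ 83.64 = 0.0331181252989…; keep min(2, 3) = 2 s.f.
Rounded to 2 significant figures: 0.033.

0.033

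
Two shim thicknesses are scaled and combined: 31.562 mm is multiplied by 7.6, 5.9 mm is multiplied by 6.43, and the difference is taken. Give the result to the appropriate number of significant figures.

31.562 × 7.6 = 239.8712 → 2.4 × 10^2 mm (2 s.f., last digit at the 10^1 place).
5.9 × 6.43 = 37.937 → 38 mm (2 s.f., last digit at the 10^0 place).
Difference: 201.9342 mm; keep the coarser place, 10^1.
Result: 2.0 × 10^2 mm.

2.0 × 10^2 mm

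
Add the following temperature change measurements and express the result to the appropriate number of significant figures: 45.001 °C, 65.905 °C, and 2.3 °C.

45.001 °C + 65.905 °C + 2.3 °C = 113.206 °C.
Addition/subtraction keeps the fewest decimal places: 45.001 → 3 decimal places, 65.905 → 3 decimal places, 2.3 → 1 decimal place; limit is 1.
Rounded to 1 decimal place: 113.2 °C.

113.2 °C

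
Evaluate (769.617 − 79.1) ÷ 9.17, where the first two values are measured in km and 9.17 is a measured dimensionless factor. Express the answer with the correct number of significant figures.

769.617 km − 79.1 km = 690.517 km; the difference is limited to 1 decimal place (4 s.f.).
Carrying full precision, 690.517 ÷ 9.17 = 75.3017448201… km; 9.17 has 3 s.f., so the result keeps min(4, 3) = 3 s.f.
Rounded to 3 significant figures: 75.3 km.

75.3 km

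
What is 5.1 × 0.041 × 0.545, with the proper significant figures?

5.1 × 0.041 × 0.545 = 0.1139595
Multiplication/division keeps the fewest significant figures: 5.1 → 2 s.f., 0.041 → 2 s.f., 0.545 → 3 s.f.; limit is 2.
Rounded to 2 significant figures: 0.11.

0.11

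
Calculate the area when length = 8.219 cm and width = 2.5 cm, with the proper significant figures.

21 cm²

area = 8.219 cm × 2.5 cm = 20.5475 cm².
8.219 has 4 significant figures; 2.5 has 2.
Division/multiplication keeps the fewest: 2 significant figures.
Rounded: 21 cm².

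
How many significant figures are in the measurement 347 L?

3

347: every digit is nonzero and significant.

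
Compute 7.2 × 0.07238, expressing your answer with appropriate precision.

0.52

7.2 × 0.07238 = 0.521136
Multiplication/division keeps the fewest significant figures: 7.2 → 2 s.f., 0.07238 → 4 s.f.; limit is 2.
Rounded to 2 significant figures: 0.52.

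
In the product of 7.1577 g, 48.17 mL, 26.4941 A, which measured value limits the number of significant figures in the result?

48.17 mL

7.1577 g → 5 s.f.; 48.17 mL → 4 s.f.; 26.4941 A → 6 s.f.
The fewest is 4 significant figures, from 48.17 mL.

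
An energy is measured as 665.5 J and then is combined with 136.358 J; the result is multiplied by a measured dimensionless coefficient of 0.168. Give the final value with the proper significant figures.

665.5 J + 136.358 J = 801.858 J; the sum is limited to 1 decimal place (4 s.f.).
Carrying full precision, 801.858 × 0.168 = 134.712144 J; 0.168 has 3 s.f., so the result keeps min(4, 3) = 3 s.f.
Rounded to 3 significant figures: 1.35 × 10^2 J.

1.35 × 10^2 J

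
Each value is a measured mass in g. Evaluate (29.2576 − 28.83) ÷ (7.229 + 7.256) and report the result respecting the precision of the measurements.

29.2576 − 28.83 = 0.4276, limited to 2 d.p. → 2 s.f.; 7.229 + 7.256 = 14.485, limited to 3 d.p. → 5 s.f.
Carrying full precision, 0.4276 ÷ 14.485 = 0.0295201933034…; keep min(2, 5) = 2 s.f.
Rounded to 2 significant figures: 0.030.

0.030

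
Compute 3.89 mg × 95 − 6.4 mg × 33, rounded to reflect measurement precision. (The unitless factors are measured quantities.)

3.89 × 95 = 369.55 → 3.7 × 10^2 mg (2 s.f., last digit at the 10^1 place).
6.4 × 33 = 211.2 → 2.1 × 10^2 mg (2 s.f., last digit at the 10^1 place).
Difference: 158.35 mg; keep the coarser place, 10^1.
Result: 1.6 × 10^2 mg.

1.6 × 10^2 mg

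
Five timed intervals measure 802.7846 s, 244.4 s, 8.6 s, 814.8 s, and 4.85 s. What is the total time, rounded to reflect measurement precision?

802.7846 s + 244.4 s + 8.6 s + 814.8 s + 4.85 s = 1875.4346 s.
Addition/subtraction keeps the fewest decimal places: 802.7846 → 4 decimal places, 244.4 → 1 decimal place, 8.6 → 1 decimal place, 814.8 → 1 decimal place, 4.85 → 2 decimal places; limit is 1.
Rounded to 1 decimal place: 1875.4 s.

1875.4 s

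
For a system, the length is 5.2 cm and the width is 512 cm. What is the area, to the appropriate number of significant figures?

2.7 × 10³ cm²

area = 5.2 cm × 512 cm = 2662.4 cm².
5.2 has 2 significant figures; 512 has 3.
Division/multiplication keeps the fewest: 2 significant figures.
Rounded: 2.7 × 10³ cm².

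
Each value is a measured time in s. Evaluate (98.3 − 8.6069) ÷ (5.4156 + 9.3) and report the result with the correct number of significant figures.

98.3 − 8.6069 = 89.6931, limited to 1 d.p. → 3 s.f.; 5.4156 + 9.3 = 14.7156, limited to 1 d.p. → 3 s.f.
Carrying full precision, 89.6931 ÷ 14.7156 = 6.09510315583…; keep min(3, 3) = 3 s.f.
Rounded to 3 significant figures: 6.10.

6.10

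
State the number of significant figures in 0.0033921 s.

0.0033921: leading zeros are not significant.

5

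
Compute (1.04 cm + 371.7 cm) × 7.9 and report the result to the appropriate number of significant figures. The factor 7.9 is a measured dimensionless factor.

1.04 cm + 371.7 cm = 372.74 cm; the sum is limited to 1 decimal place (4 s.f.).
Carrying full precision, 372.74 × 7.9 = 2944.646 cm; 7.9 has 2 s.f., so the result keeps min(4, 2) = 2 s.f.
Rounded to 2 significant figures: 2.9 × 10³ cm.

2.9 × 10³ cm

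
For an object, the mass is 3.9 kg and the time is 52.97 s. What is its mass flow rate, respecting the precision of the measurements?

mass flow rate = 3.9 kg ÷ 52.97 s = 0.0736265810836… kg/s.
3.9 has 2 significant figures; 52.97 has 4.
Division/multiplication keeps the fewest: 2 significant figures.
Rounded: 0.074 kg/s.

0.074 kg/s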